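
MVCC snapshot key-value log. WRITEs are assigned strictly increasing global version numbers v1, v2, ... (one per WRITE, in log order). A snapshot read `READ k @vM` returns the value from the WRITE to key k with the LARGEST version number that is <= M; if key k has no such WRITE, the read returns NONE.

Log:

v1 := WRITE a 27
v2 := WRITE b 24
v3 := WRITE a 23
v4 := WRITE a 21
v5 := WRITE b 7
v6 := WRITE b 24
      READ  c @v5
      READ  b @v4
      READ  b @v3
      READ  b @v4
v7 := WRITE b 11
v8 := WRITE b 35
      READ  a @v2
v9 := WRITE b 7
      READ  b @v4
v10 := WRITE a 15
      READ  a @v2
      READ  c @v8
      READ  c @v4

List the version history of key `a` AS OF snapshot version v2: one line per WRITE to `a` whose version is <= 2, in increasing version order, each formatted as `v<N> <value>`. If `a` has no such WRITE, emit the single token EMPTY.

Scan writes for key=a with version <= 2:
  v1 WRITE a 27 -> keep
  v2 WRITE b 24 -> skip
  v3 WRITE a 23 -> drop (> snap)
  v4 WRITE a 21 -> drop (> snap)
  v5 WRITE b 7 -> skip
  v6 WRITE b 24 -> skip
  v7 WRITE b 11 -> skip
  v8 WRITE b 35 -> skip
  v9 WRITE b 7 -> skip
  v10 WRITE a 15 -> drop (> snap)
Collected: [(1, 27)]

Answer: v1 27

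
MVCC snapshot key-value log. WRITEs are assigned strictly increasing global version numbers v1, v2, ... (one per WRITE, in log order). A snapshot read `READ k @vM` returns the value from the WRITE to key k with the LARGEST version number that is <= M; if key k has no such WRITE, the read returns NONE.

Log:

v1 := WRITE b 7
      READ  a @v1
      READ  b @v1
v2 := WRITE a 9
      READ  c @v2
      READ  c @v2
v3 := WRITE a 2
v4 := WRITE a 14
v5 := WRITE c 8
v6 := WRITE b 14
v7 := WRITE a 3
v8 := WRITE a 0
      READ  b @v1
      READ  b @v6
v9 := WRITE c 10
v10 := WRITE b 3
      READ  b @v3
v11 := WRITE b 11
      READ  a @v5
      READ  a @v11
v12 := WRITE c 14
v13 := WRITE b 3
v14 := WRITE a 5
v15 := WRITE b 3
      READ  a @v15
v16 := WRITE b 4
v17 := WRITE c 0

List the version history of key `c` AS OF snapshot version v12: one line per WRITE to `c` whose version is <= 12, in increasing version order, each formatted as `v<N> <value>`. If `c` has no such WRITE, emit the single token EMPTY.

Answer: v5 8
v9 10
v12 14

Derivation:
Scan writes for key=c with version <= 12:
  v1 WRITE b 7 -> skip
  v2 WRITE a 9 -> skip
  v3 WRITE a 2 -> skip
  v4 WRITE a 14 -> skip
  v5 WRITE c 8 -> keep
  v6 WRITE b 14 -> skip
  v7 WRITE a 3 -> skip
  v8 WRITE a 0 -> skip
  v9 WRITE c 10 -> keep
  v10 WRITE b 3 -> skip
  v11 WRITE b 11 -> skip
  v12 WRITE c 14 -> keep
  v13 WRITE b 3 -> skip
  v14 WRITE a 5 -> skip
  v15 WRITE b 3 -> skip
  v16 WRITE b 4 -> skip
  v17 WRITE c 0 -> drop (> snap)
Collected: [(5, 8), (9, 10), (12, 14)]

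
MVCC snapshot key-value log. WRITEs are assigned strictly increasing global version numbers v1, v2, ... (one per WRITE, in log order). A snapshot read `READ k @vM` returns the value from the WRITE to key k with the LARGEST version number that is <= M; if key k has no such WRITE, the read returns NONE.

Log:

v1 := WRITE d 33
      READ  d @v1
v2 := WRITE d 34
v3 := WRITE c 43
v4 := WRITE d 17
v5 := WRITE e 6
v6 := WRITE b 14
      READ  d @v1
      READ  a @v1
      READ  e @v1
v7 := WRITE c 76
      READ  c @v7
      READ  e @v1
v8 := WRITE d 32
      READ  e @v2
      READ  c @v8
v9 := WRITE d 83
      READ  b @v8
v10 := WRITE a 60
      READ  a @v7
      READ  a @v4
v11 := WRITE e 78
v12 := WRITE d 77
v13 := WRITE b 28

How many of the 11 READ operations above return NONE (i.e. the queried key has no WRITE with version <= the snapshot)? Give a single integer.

v1: WRITE d=33  (d history now [(1, 33)])
READ d @v1: history=[(1, 33)] -> pick v1 -> 33
v2: WRITE d=34  (d history now [(1, 33), (2, 34)])
v3: WRITE c=43  (c history now [(3, 43)])
v4: WRITE d=17  (d history now [(1, 33), (2, 34), (4, 17)])
v5: WRITE e=6  (e history now [(5, 6)])
v6: WRITE b=14  (b history now [(6, 14)])
READ d @v1: history=[(1, 33), (2, 34), (4, 17)] -> pick v1 -> 33
READ a @v1: history=[] -> no version <= 1 -> NONE
READ e @v1: history=[(5, 6)] -> no version <= 1 -> NONE
v7: WRITE c=76  (c history now [(3, 43), (7, 76)])
READ c @v7: history=[(3, 43), (7, 76)] -> pick v7 -> 76
READ e @v1: history=[(5, 6)] -> no version <= 1 -> NONE
v8: WRITE d=32  (d history now [(1, 33), (2, 34), (4, 17), (8, 32)])
READ e @v2: history=[(5, 6)] -> no version <= 2 -> NONE
READ c @v8: history=[(3, 43), (7, 76)] -> pick v7 -> 76
v9: WRITE d=83  (d history now [(1, 33), (2, 34), (4, 17), (8, 32), (9, 83)])
READ b @v8: history=[(6, 14)] -> pick v6 -> 14
v10: WRITE a=60  (a history now [(10, 60)])
READ a @v7: history=[(10, 60)] -> no version <= 7 -> NONE
READ a @v4: history=[(10, 60)] -> no version <= 4 -> NONE
v11: WRITE e=78  (e history now [(5, 6), (11, 78)])
v12: WRITE d=77  (d history now [(1, 33), (2, 34), (4, 17), (8, 32), (9, 83), (12, 77)])
v13: WRITE b=28  (b history now [(6, 14), (13, 28)])
Read results in order: ['33', '33', 'NONE', 'NONE', '76', 'NONE', 'NONE', '76', '14', 'NONE', 'NONE']
NONE count = 6

Answer: 6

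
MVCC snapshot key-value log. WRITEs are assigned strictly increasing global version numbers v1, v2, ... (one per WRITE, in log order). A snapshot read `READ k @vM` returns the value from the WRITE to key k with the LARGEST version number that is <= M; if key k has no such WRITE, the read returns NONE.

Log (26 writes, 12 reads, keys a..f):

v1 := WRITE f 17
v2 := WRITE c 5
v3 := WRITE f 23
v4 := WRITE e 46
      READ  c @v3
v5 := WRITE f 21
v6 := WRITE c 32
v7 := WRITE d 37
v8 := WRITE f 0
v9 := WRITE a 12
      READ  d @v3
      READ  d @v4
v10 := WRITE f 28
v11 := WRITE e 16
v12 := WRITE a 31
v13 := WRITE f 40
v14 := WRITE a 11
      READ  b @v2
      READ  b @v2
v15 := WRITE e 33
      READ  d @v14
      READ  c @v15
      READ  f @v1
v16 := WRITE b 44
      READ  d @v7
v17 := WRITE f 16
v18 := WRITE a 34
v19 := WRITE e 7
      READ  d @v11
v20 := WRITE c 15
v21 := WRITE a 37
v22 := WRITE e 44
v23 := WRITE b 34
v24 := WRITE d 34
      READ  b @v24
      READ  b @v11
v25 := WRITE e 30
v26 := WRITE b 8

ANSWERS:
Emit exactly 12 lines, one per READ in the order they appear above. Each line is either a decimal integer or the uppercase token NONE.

Answer: 5
NONE
NONE
NONE
NONE
37
32
17
37
37
34
NONE

Derivation:
v1: WRITE f=17  (f history now [(1, 17)])
v2: WRITE c=5  (c history now [(2, 5)])
v3: WRITE f=23  (f history now [(1, 17), (3, 23)])
v4: WRITE e=46  (e history now [(4, 46)])
READ c @v3: history=[(2, 5)] -> pick v2 -> 5
v5: WRITE f=21  (f history now [(1, 17), (3, 23), (5, 21)])
v6: WRITE c=32  (c history now [(2, 5), (6, 32)])
v7: WRITE d=37  (d history now [(7, 37)])
v8: WRITE f=0  (f history now [(1, 17), (3, 23), (5, 21), (8, 0)])
v9: WRITE a=12  (a history now [(9, 12)])
READ d @v3: history=[(7, 37)] -> no version <= 3 -> NONE
READ d @v4: history=[(7, 37)] -> no version <= 4 -> NONE
v10: WRITE f=28  (f history now [(1, 17), (3, 23), (5, 21), (8, 0), (10, 28)])
v11: WRITE e=16  (e history now [(4, 46), (11, 16)])
v12: WRITE a=31  (a history now [(9, 12), (12, 31)])
v13: WRITE f=40  (f history now [(1, 17), (3, 23), (5, 21), (8, 0), (10, 28), (13, 40)])
v14: WRITE a=11  (a history now [(9, 12), (12, 31), (14, 11)])
READ b @v2: history=[] -> no version <= 2 -> NONE
READ b @v2: history=[] -> no version <= 2 -> NONE
v15: WRITE e=33  (e history now [(4, 46), (11, 16), (15, 33)])
READ d @v14: history=[(7, 37)] -> pick v7 -> 37
READ c @v15: history=[(2, 5), (6, 32)] -> pick v6 -> 32
READ f @v1: history=[(1, 17), (3, 23), (5, 21), (8, 0), (10, 28), (13, 40)] -> pick v1 -> 17
v16: WRITE b=44  (b history now [(16, 44)])
READ d @v7: history=[(7, 37)] -> pick v7 -> 37
v17: WRITE f=16  (f history now [(1, 17), (3, 23), (5, 21), (8, 0), (10, 28), (13, 40), (17, 16)])
v18: WRITE a=34  (a history now [(9, 12), (12, 31), (14, 11), (18, 34)])
v19: WRITE e=7  (e history now [(4, 46), (11, 16), (15, 33), (19, 7)])
READ d @v11: history=[(7, 37)] -> pick v7 -> 37
v20: WRITE c=15  (c history now [(2, 5), (6, 32), (20, 15)])
v21: WRITE a=37  (a history now [(9, 12), (12, 31), (14, 11), (18, 34), (21, 37)])
v22: WRITE e=44  (e history now [(4, 46), (11, 16), (15, 33), (19, 7), (22, 44)])
v23: WRITE b=34  (b history now [(16, 44), (23, 34)])
v24: WRITE d=34  (d history now [(7, 37), (24, 34)])
READ b @v24: history=[(16, 44), (23, 34)] -> pick v23 -> 34
READ b @v11: history=[(16, 44), (23, 34)] -> no version <= 11 -> NONE
v25: WRITE e=30  (e history now [(4, 46), (11, 16), (15, 33), (19, 7), (22, 44), (25, 30)])
v26: WRITE b=8  (b history now [(16, 44), (23, 34), (26, 8)])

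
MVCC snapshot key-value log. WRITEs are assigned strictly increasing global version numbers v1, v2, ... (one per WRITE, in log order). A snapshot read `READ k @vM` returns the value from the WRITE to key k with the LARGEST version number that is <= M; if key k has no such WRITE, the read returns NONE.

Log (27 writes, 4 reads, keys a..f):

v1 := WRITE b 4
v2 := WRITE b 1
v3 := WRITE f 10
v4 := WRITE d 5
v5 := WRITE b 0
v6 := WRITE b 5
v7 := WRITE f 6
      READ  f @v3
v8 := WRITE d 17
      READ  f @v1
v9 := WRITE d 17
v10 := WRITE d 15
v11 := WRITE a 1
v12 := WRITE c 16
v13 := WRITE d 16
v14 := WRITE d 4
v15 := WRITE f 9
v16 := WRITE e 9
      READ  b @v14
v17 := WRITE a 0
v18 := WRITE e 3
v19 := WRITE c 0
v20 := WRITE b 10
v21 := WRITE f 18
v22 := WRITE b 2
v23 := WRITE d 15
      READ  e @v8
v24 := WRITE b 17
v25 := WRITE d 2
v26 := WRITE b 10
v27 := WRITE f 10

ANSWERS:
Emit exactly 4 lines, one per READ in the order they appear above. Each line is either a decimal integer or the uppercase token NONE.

v1: WRITE b=4  (b history now [(1, 4)])
v2: WRITE b=1  (b history now [(1, 4), (2, 1)])
v3: WRITE f=10  (f history now [(3, 10)])
v4: WRITE d=5  (d history now [(4, 5)])
v5: WRITE b=0  (b history now [(1, 4), (2, 1), (5, 0)])
v6: WRITE b=5  (b history now [(1, 4), (2, 1), (5, 0), (6, 5)])
v7: WRITE f=6  (f history now [(3, 10), (7, 6)])
READ f @v3: history=[(3, 10), (7, 6)] -> pick v3 -> 10
v8: WRITE d=17  (d history now [(4, 5), (8, 17)])
READ f @v1: history=[(3, 10), (7, 6)] -> no version <= 1 -> NONE
v9: WRITE d=17  (d history now [(4, 5), (8, 17), (9, 17)])
v10: WRITE d=15  (d history now [(4, 5), (8, 17), (9, 17), (10, 15)])
v11: WRITE a=1  (a history now [(11, 1)])
v12: WRITE c=16  (c history now [(12, 16)])
v13: WRITE d=16  (d history now [(4, 5), (8, 17), (9, 17), (10, 15), (13, 16)])
v14: WRITE d=4  (d history now [(4, 5), (8, 17), (9, 17), (10, 15), (13, 16), (14, 4)])
v15: WRITE f=9  (f history now [(3, 10), (7, 6), (15, 9)])
v16: WRITE e=9  (e history now [(16, 9)])
READ b @v14: history=[(1, 4), (2, 1), (5, 0), (6, 5)] -> pick v6 -> 5
v17: WRITE a=0  (a history now [(11, 1), (17, 0)])
v18: WRITE e=3  (e history now [(16, 9), (18, 3)])
v19: WRITE c=0  (c history now [(12, 16), (19, 0)])
v20: WRITE b=10  (b history now [(1, 4), (2, 1), (5, 0), (6, 5), (20, 10)])
v21: WRITE f=18  (f history now [(3, 10), (7, 6), (15, 9), (21, 18)])
v22: WRITE b=2  (b history now [(1, 4), (2, 1), (5, 0), (6, 5), (20, 10), (22, 2)])
v23: WRITE d=15  (d history now [(4, 5), (8, 17), (9, 17), (10, 15), (13, 16), (14, 4), (23, 15)])
READ e @v8: history=[(16, 9), (18, 3)] -> no version <= 8 -> NONE
v24: WRITE b=17  (b history now [(1, 4), (2, 1), (5, 0), (6, 5), (20, 10), (22, 2), (24, 17)])
v25: WRITE d=2  (d history now [(4, 5), (8, 17), (9, 17), (10, 15), (13, 16), (14, 4), (23, 15), (25, 2)])
v26: WRITE b=10  (b history now [(1, 4), (2, 1), (5, 0), (6, 5), (20, 10), (22, 2), (24, 17), (26, 10)])
v27: WRITE f=10  (f history now [(3, 10), (7, 6), (15, 9), (21, 18), (27, 10)])

Answer: 10
NONE
5
NONE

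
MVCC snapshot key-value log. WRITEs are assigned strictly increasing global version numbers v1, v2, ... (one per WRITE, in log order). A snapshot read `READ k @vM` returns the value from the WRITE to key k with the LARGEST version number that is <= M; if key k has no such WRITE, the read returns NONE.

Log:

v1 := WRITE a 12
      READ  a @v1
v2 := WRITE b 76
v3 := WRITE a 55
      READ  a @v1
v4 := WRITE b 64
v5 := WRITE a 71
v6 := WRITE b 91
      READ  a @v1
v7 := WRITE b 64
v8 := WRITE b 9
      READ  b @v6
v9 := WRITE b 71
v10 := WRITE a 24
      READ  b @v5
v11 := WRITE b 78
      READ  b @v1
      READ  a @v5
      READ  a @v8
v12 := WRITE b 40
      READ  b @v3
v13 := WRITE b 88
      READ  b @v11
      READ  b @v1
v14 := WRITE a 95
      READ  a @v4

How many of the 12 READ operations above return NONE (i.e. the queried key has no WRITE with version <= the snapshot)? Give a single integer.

Answer: 2

Derivation:
v1: WRITE a=12  (a history now [(1, 12)])
READ a @v1: history=[(1, 12)] -> pick v1 -> 12
v2: WRITE b=76  (b history now [(2, 76)])
v3: WRITE a=55  (a history now [(1, 12), (3, 55)])
READ a @v1: history=[(1, 12), (3, 55)] -> pick v1 -> 12
v4: WRITE b=64  (b history now [(2, 76), (4, 64)])
v5: WRITE a=71  (a history now [(1, 12), (3, 55), (5, 71)])
v6: WRITE b=91  (b history now [(2, 76), (4, 64), (6, 91)])
READ a @v1: history=[(1, 12), (3, 55), (5, 71)] -> pick v1 -> 12
v7: WRITE b=64  (b history now [(2, 76), (4, 64), (6, 91), (7, 64)])
v8: WRITE b=9  (b history now [(2, 76), (4, 64), (6, 91), (7, 64), (8, 9)])
READ b @v6: history=[(2, 76), (4, 64), (6, 91), (7, 64), (8, 9)] -> pick v6 -> 91
v9: WRITE b=71  (b history now [(2, 76), (4, 64), (6, 91), (7, 64), (8, 9), (9, 71)])
v10: WRITE a=24  (a history now [(1, 12), (3, 55), (5, 71), (10, 24)])
READ b @v5: history=[(2, 76), (4, 64), (6, 91), (7, 64), (8, 9), (9, 71)] -> pick v4 -> 64
v11: WRITE b=78  (b history now [(2, 76), (4, 64), (6, 91), (7, 64), (8, 9), (9, 71), (11, 78)])
READ b @v1: history=[(2, 76), (4, 64), (6, 91), (7, 64), (8, 9), (9, 71), (11, 78)] -> no version <= 1 -> NONE
READ a @v5: history=[(1, 12), (3, 55), (5, 71), (10, 24)] -> pick v5 -> 71
READ a @v8: history=[(1, 12), (3, 55), (5, 71), (10, 24)] -> pick v5 -> 71
v12: WRITE b=40  (b history now [(2, 76), (4, 64), (6, 91), (7, 64), (8, 9), (9, 71), (11, 78), (12, 40)])
READ b @v3: history=[(2, 76), (4, 64), (6, 91), (7, 64), (8, 9), (9, 71), (11, 78), (12, 40)] -> pick v2 -> 76
v13: WRITE b=88  (b history now [(2, 76), (4, 64), (6, 91), (7, 64), (8, 9), (9, 71), (11, 78), (12, 40), (13, 88)])
READ b @v11: history=[(2, 76), (4, 64), (6, 91), (7, 64), (8, 9), (9, 71), (11, 78), (12, 40), (13, 88)] -> pick v11 -> 78
READ b @v1: history=[(2, 76), (4, 64), (6, 91), (7, 64), (8, 9), (9, 71), (11, 78), (12, 40), (13, 88)] -> no version <= 1 -> NONE
v14: WRITE a=95  (a history now [(1, 12), (3, 55), (5, 71), (10, 24), (14, 95)])
READ a @v4: history=[(1, 12), (3, 55), (5, 71), (10, 24), (14, 95)] -> pick v3 -> 55
Read results in order: ['12', '12', '12', '91', '64', 'NONE', '71', '71', '76', '78', 'NONE', '55']
NONE count = 2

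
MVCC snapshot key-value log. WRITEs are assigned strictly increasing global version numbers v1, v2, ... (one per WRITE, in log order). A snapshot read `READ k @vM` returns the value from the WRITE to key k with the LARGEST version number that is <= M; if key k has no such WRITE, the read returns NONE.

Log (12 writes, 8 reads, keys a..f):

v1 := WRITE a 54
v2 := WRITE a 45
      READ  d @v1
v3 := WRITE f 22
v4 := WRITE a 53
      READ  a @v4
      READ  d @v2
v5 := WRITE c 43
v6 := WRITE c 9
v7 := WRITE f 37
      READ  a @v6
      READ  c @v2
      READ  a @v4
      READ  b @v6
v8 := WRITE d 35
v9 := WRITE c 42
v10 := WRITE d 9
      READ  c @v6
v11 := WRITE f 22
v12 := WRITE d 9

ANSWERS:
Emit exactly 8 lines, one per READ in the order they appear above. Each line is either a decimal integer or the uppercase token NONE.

v1: WRITE a=54  (a history now [(1, 54)])
v2: WRITE a=45  (a history now [(1, 54), (2, 45)])
READ d @v1: history=[] -> no version <= 1 -> NONE
v3: WRITE f=22  (f history now [(3, 22)])
v4: WRITE a=53  (a history now [(1, 54), (2, 45), (4, 53)])
READ a @v4: history=[(1, 54), (2, 45), (4, 53)] -> pick v4 -> 53
READ d @v2: history=[] -> no version <= 2 -> NONE
v5: WRITE c=43  (c history now [(5, 43)])
v6: WRITE c=9  (c history now [(5, 43), (6, 9)])
v7: WRITE f=37  (f history now [(3, 22), (7, 37)])
READ a @v6: history=[(1, 54), (2, 45), (4, 53)] -> pick v4 -> 53
READ c @v2: history=[(5, 43), (6, 9)] -> no version <= 2 -> NONE
READ a @v4: history=[(1, 54), (2, 45), (4, 53)] -> pick v4 -> 53
READ b @v6: history=[] -> no version <= 6 -> NONE
v8: WRITE d=35  (d history now [(8, 35)])
v9: WRITE c=42  (c history now [(5, 43), (6, 9), (9, 42)])
v10: WRITE d=9  (d history now [(8, 35), (10, 9)])
READ c @v6: history=[(5, 43), (6, 9), (9, 42)] -> pick v6 -> 9
v11: WRITE f=22  (f history now [(3, 22), (7, 37), (11, 22)])
v12: WRITE d=9  (d history now [(8, 35), (10, 9), (12, 9)])

Answer: NONE
53
NONE
53
NONE
53
NONE
9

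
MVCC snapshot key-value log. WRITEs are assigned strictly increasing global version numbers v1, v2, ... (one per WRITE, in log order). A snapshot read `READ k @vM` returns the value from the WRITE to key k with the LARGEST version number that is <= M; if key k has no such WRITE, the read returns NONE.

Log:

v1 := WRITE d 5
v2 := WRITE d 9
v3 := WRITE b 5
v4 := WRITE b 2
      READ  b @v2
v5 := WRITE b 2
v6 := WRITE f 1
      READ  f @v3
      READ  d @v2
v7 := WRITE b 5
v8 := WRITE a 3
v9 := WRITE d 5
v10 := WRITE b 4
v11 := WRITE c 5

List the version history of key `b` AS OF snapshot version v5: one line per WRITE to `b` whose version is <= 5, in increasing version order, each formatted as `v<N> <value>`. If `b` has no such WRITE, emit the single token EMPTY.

Scan writes for key=b with version <= 5:
  v1 WRITE d 5 -> skip
  v2 WRITE d 9 -> skip
  v3 WRITE b 5 -> keep
  v4 WRITE b 2 -> keep
  v5 WRITE b 2 -> keep
  v6 WRITE f 1 -> skip
  v7 WRITE b 5 -> drop (> snap)
  v8 WRITE a 3 -> skip
  v9 WRITE d 5 -> skip
  v10 WRITE b 4 -> drop (> snap)
  v11 WRITE c 5 -> skip
Collected: [(3, 5), (4, 2), (5, 2)]

Answer: v3 5
v4 2
v5 2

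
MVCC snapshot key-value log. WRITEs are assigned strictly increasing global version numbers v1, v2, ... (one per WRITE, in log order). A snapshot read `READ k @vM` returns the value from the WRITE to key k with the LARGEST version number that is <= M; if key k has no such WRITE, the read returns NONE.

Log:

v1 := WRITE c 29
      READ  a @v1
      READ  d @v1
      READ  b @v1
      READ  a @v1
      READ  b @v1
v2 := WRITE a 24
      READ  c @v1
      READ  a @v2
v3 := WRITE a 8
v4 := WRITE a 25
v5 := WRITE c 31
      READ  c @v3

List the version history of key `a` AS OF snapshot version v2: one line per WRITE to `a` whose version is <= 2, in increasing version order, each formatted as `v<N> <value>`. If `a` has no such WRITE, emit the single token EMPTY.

Scan writes for key=a with version <= 2:
  v1 WRITE c 29 -> skip
  v2 WRITE a 24 -> keep
  v3 WRITE a 8 -> drop (> snap)
  v4 WRITE a 25 -> drop (> snap)
  v5 WRITE c 31 -> skip
Collected: [(2, 24)]

Answer: v2 24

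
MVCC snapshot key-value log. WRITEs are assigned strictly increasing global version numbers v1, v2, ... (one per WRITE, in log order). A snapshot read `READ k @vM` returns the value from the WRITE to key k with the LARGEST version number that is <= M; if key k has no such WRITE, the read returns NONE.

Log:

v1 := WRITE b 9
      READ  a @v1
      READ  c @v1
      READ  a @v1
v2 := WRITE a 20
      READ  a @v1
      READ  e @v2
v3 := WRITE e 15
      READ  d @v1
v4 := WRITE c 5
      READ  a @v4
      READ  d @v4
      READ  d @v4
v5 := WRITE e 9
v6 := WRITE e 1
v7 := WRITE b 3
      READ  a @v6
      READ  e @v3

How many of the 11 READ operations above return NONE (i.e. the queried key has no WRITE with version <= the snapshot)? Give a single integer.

v1: WRITE b=9  (b history now [(1, 9)])
READ a @v1: history=[] -> no version <= 1 -> NONE
READ c @v1: history=[] -> no version <= 1 -> NONE
READ a @v1: history=[] -> no version <= 1 -> NONE
v2: WRITE a=20  (a history now [(2, 20)])
READ a @v1: history=[(2, 20)] -> no version <= 1 -> NONE
READ e @v2: history=[] -> no version <= 2 -> NONE
v3: WRITE e=15  (e history now [(3, 15)])
READ d @v1: history=[] -> no version <= 1 -> NONE
v4: WRITE c=5  (c history now [(4, 5)])
READ a @v4: history=[(2, 20)] -> pick v2 -> 20
READ d @v4: history=[] -> no version <= 4 -> NONE
READ d @v4: history=[] -> no version <= 4 -> NONE
v5: WRITE e=9  (e history now [(3, 15), (5, 9)])
v6: WRITE e=1  (e history now [(3, 15), (5, 9), (6, 1)])
v7: WRITE b=3  (b history now [(1, 9), (7, 3)])
READ a @v6: history=[(2, 20)] -> pick v2 -> 20
READ e @v3: history=[(3, 15), (5, 9), (6, 1)] -> pick v3 -> 15
Read results in order: ['NONE', 'NONE', 'NONE', 'NONE', 'NONE', 'NONE', '20', 'NONE', 'NONE', '20', '15']
NONE count = 8

Answer: 8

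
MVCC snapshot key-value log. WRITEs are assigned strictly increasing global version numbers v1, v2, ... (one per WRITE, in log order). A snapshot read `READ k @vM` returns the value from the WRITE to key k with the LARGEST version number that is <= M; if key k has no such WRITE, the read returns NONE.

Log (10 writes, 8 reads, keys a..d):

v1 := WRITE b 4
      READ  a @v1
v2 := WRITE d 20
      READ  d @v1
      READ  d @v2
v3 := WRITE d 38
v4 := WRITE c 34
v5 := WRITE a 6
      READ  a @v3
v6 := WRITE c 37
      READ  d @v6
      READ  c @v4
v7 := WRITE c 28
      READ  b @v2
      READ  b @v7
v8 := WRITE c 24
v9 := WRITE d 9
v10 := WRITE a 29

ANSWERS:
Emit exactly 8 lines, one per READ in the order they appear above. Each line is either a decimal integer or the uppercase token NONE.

v1: WRITE b=4  (b history now [(1, 4)])
READ a @v1: history=[] -> no version <= 1 -> NONE
v2: WRITE d=20  (d history now [(2, 20)])
READ d @v1: history=[(2, 20)] -> no version <= 1 -> NONE
READ d @v2: history=[(2, 20)] -> pick v2 -> 20
v3: WRITE d=38  (d history now [(2, 20), (3, 38)])
v4: WRITE c=34  (c history now [(4, 34)])
v5: WRITE a=6  (a history now [(5, 6)])
READ a @v3: history=[(5, 6)] -> no version <= 3 -> NONE
v6: WRITE c=37  (c history now [(4, 34), (6, 37)])
READ d @v6: history=[(2, 20), (3, 38)] -> pick v3 -> 38
READ c @v4: history=[(4, 34), (6, 37)] -> pick v4 -> 34
v7: WRITE c=28  (c history now [(4, 34), (6, 37), (7, 28)])
READ b @v2: history=[(1, 4)] -> pick v1 -> 4
READ b @v7: history=[(1, 4)] -> pick v1 -> 4
v8: WRITE c=24  (c history now [(4, 34), (6, 37), (7, 28), (8, 24)])
v9: WRITE d=9  (d history now [(2, 20), (3, 38), (9, 9)])
v10: WRITE a=29  (a history now [(5, 6), (10, 29)])

Answer: NONE
NONE
20
NONE
38
34
4
4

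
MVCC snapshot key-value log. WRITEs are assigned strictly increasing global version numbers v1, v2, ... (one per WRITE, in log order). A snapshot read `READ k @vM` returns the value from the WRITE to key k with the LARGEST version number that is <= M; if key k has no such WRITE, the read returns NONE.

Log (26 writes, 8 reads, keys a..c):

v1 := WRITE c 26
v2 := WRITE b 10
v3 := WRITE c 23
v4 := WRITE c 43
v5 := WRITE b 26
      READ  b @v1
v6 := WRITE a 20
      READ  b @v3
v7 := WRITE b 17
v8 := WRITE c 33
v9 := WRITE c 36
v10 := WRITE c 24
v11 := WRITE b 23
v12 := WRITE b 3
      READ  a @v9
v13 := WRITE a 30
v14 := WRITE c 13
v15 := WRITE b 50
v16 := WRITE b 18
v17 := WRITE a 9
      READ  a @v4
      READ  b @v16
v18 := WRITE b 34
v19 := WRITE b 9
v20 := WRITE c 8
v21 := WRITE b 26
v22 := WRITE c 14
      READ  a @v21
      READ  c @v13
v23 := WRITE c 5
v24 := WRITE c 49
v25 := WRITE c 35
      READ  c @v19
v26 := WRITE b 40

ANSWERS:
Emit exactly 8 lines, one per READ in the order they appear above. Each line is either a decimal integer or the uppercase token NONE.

Answer: NONE
10
20
NONE
18
9
24
13

Derivation:
v1: WRITE c=26  (c history now [(1, 26)])
v2: WRITE b=10  (b history now [(2, 10)])
v3: WRITE c=23  (c history now [(1, 26), (3, 23)])
v4: WRITE c=43  (c history now [(1, 26), (3, 23), (4, 43)])
v5: WRITE b=26  (b history now [(2, 10), (5, 26)])
READ b @v1: history=[(2, 10), (5, 26)] -> no version <= 1 -> NONE
v6: WRITE a=20  (a history now [(6, 20)])
READ b @v3: history=[(2, 10), (5, 26)] -> pick v2 -> 10
v7: WRITE b=17  (b history now [(2, 10), (5, 26), (7, 17)])
v8: WRITE c=33  (c history now [(1, 26), (3, 23), (4, 43), (8, 33)])
v9: WRITE c=36  (c history now [(1, 26), (3, 23), (4, 43), (8, 33), (9, 36)])
v10: WRITE c=24  (c history now [(1, 26), (3, 23), (4, 43), (8, 33), (9, 36), (10, 24)])
v11: WRITE b=23  (b history now [(2, 10), (5, 26), (7, 17), (11, 23)])
v12: WRITE b=3  (b history now [(2, 10), (5, 26), (7, 17), (11, 23), (12, 3)])
READ a @v9: history=[(6, 20)] -> pick v6 -> 20
v13: WRITE a=30  (a history now [(6, 20), (13, 30)])
v14: WRITE c=13  (c history now [(1, 26), (3, 23), (4, 43), (8, 33), (9, 36), (10, 24), (14, 13)])
v15: WRITE b=50  (b history now [(2, 10), (5, 26), (7, 17), (11, 23), (12, 3), (15, 50)])
v16: WRITE b=18  (b history now [(2, 10), (5, 26), (7, 17), (11, 23), (12, 3), (15, 50), (16, 18)])
v17: WRITE a=9  (a history now [(6, 20), (13, 30), (17, 9)])
READ a @v4: history=[(6, 20), (13, 30), (17, 9)] -> no version <= 4 -> NONE
READ b @v16: history=[(2, 10), (5, 26), (7, 17), (11, 23), (12, 3), (15, 50), (16, 18)] -> pick v16 -> 18
v18: WRITE b=34  (b history now [(2, 10), (5, 26), (7, 17), (11, 23), (12, 3), (15, 50), (16, 18), (18, 34)])
v19: WRITE b=9  (b history now [(2, 10), (5, 26), (7, 17), (11, 23), (12, 3), (15, 50), (16, 18), (18, 34), (19, 9)])
v20: WRITE c=8  (c history now [(1, 26), (3, 23), (4, 43), (8, 33), (9, 36), (10, 24), (14, 13), (20, 8)])
v21: WRITE b=26  (b history now [(2, 10), (5, 26), (7, 17), (11, 23), (12, 3), (15, 50), (16, 18), (18, 34), (19, 9), (21, 26)])
v22: WRITE c=14  (c history now [(1, 26), (3, 23), (4, 43), (8, 33), (9, 36), (10, 24), (14, 13), (20, 8), (22, 14)])
READ a @v21: history=[(6, 20), (13, 30), (17, 9)] -> pick v17 -> 9
READ c @v13: history=[(1, 26), (3, 23), (4, 43), (8, 33), (9, 36), (10, 24), (14, 13), (20, 8), (22, 14)] -> pick v10 -> 24
v23: WRITE c=5  (c history now [(1, 26), (3, 23), (4, 43), (8, 33), (9, 36), (10, 24), (14, 13), (20, 8), (22, 14), (23, 5)])
v24: WRITE c=49  (c history now [(1, 26), (3, 23), (4, 43), (8, 33), (9, 36), (10, 24), (14, 13), (20, 8), (22, 14), (23, 5), (24, 49)])
v25: WRITE c=35  (c history now [(1, 26), (3, 23), (4, 43), (8, 33), (9, 36), (10, 24), (14, 13), (20, 8), (22, 14), (23, 5), (24, 49), (25, 35)])
READ c @v19: history=[(1, 26), (3, 23), (4, 43), (8, 33), (9, 36), (10, 24), (14, 13), (20, 8), (22, 14), (23, 5), (24, 49), (25, 35)] -> pick v14 -> 13
v26: WRITE b=40  (b history now [(2, 10), (5, 26), (7, 17), (11, 23), (12, 3), (15, 50), (16, 18), (18, 34), (19, 9), (21, 26), (26, 40)])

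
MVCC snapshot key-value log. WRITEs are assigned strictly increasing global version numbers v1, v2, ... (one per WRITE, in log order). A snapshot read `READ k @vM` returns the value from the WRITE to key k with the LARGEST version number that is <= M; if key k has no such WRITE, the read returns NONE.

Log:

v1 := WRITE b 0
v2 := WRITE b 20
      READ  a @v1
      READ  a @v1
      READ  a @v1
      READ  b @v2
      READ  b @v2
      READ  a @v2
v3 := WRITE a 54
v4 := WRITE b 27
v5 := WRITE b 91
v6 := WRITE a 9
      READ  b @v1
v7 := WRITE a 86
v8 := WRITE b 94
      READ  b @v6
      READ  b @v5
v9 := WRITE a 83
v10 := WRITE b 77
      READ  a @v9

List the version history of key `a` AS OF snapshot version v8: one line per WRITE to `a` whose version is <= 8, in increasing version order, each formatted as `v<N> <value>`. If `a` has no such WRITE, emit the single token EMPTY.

Scan writes for key=a with version <= 8:
  v1 WRITE b 0 -> skip
  v2 WRITE b 20 -> skip
  v3 WRITE a 54 -> keep
  v4 WRITE b 27 -> skip
  v5 WRITE b 91 -> skip
  v6 WRITE a 9 -> keep
  v7 WRITE a 86 -> keep
  v8 WRITE b 94 -> skip
  v9 WRITE a 83 -> drop (> snap)
  v10 WRITE b 77 -> skip
Collected: [(3, 54), (6, 9), (7, 86)]

Answer: v3 54
v6 9
v7 86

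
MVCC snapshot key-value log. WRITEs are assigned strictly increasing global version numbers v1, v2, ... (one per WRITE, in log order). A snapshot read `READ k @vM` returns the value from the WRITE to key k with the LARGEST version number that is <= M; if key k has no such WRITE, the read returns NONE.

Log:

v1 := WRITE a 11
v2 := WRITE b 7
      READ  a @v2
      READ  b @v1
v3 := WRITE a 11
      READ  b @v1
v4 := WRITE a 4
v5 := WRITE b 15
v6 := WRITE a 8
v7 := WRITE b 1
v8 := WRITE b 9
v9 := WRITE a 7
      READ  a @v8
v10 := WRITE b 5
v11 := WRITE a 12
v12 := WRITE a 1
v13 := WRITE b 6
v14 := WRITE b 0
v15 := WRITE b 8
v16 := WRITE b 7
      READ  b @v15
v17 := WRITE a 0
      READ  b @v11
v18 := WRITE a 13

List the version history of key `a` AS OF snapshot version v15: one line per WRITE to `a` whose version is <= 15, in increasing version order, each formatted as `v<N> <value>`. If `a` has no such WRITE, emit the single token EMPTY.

Answer: v1 11
v3 11
v4 4
v6 8
v9 7
v11 12
v12 1

Derivation:
Scan writes for key=a with version <= 15:
  v1 WRITE a 11 -> keep
  v2 WRITE b 7 -> skip
  v3 WRITE a 11 -> keep
  v4 WRITE a 4 -> keep
  v5 WRITE b 15 -> skip
  v6 WRITE a 8 -> keep
  v7 WRITE b 1 -> skip
  v8 WRITE b 9 -> skip
  v9 WRITE a 7 -> keep
  v10 WRITE b 5 -> skip
  v11 WRITE a 12 -> keep
  v12 WRITE a 1 -> keep
  v13 WRITE b 6 -> skip
  v14 WRITE b 0 -> skip
  v15 WRITE b 8 -> skip
  v16 WRITE b 7 -> skip
  v17 WRITE a 0 -> drop (> snap)
  v18 WRITE a 13 -> drop (> snap)
Collected: [(1, 11), (3, 11), (4, 4), (6, 8), (9, 7), (11, 12), (12, 1)]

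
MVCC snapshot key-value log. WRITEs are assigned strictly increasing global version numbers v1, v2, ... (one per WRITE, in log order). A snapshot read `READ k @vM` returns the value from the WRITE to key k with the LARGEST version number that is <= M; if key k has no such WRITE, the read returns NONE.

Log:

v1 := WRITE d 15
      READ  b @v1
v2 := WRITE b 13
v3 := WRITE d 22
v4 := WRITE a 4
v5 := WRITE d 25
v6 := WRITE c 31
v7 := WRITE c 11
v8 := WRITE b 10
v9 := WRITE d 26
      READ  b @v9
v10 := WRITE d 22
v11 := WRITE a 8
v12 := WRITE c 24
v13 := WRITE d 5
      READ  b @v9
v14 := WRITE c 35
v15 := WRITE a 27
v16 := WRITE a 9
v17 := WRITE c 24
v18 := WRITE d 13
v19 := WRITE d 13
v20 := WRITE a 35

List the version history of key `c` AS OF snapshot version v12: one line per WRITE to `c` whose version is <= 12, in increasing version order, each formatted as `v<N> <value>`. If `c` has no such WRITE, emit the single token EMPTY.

Answer: v6 31
v7 11
v12 24

Derivation:
Scan writes for key=c with version <= 12:
  v1 WRITE d 15 -> skip
  v2 WRITE b 13 -> skip
  v3 WRITE d 22 -> skip
  v4 WRITE a 4 -> skip
  v5 WRITE d 25 -> skip
  v6 WRITE c 31 -> keep
  v7 WRITE c 11 -> keep
  v8 WRITE b 10 -> skip
  v9 WRITE d 26 -> skip
  v10 WRITE d 22 -> skip
  v11 WRITE a 8 -> skip
  v12 WRITE c 24 -> keep
  v13 WRITE d 5 -> skip
  v14 WRITE c 35 -> drop (> snap)
  v15 WRITE a 27 -> skip
  v16 WRITE a 9 -> skip
  v17 WRITE c 24 -> drop (> snap)
  v18 WRITE d 13 -> skip
  v19 WRITE d 13 -> skip
  v20 WRITE a 35 -> skip
Collected: [(6, 31), (7, 11), (12, 24)]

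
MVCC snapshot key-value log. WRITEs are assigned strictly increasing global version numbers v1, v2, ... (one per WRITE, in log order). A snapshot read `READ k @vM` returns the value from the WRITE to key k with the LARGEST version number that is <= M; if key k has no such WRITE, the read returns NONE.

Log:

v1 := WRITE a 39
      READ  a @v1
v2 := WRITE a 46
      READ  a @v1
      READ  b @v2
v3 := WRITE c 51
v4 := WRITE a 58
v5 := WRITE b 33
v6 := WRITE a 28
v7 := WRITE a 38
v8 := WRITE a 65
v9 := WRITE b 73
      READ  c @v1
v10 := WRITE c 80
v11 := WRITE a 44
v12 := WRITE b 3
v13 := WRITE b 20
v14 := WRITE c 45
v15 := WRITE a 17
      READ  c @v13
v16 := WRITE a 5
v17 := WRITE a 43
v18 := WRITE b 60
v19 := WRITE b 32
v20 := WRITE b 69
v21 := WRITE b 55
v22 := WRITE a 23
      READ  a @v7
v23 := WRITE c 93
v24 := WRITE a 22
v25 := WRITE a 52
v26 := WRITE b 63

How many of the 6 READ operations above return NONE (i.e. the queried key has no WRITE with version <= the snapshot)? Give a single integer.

Answer: 2

Derivation:
v1: WRITE a=39  (a history now [(1, 39)])
READ a @v1: history=[(1, 39)] -> pick v1 -> 39
v2: WRITE a=46  (a history now [(1, 39), (2, 46)])
READ a @v1: history=[(1, 39), (2, 46)] -> pick v1 -> 39
READ b @v2: history=[] -> no version <= 2 -> NONE
v3: WRITE c=51  (c history now [(3, 51)])
v4: WRITE a=58  (a history now [(1, 39), (2, 46), (4, 58)])
v5: WRITE b=33  (b history now [(5, 33)])
v6: WRITE a=28  (a history now [(1, 39), (2, 46), (4, 58), (6, 28)])
v7: WRITE a=38  (a history now [(1, 39), (2, 46), (4, 58), (6, 28), (7, 38)])
v8: WRITE a=65  (a history now [(1, 39), (2, 46), (4, 58), (6, 28), (7, 38), (8, 65)])
v9: WRITE b=73  (b history now [(5, 33), (9, 73)])
READ c @v1: history=[(3, 51)] -> no version <= 1 -> NONE
v10: WRITE c=80  (c history now [(3, 51), (10, 80)])
v11: WRITE a=44  (a history now [(1, 39), (2, 46), (4, 58), (6, 28), (7, 38), (8, 65), (11, 44)])
v12: WRITE b=3  (b history now [(5, 33), (9, 73), (12, 3)])
v13: WRITE b=20  (b history now [(5, 33), (9, 73), (12, 3), (13, 20)])
v14: WRITE c=45  (c history now [(3, 51), (10, 80), (14, 45)])
v15: WRITE a=17  (a history now [(1, 39), (2, 46), (4, 58), (6, 28), (7, 38), (8, 65), (11, 44), (15, 17)])
READ c @v13: history=[(3, 51), (10, 80), (14, 45)] -> pick v10 -> 80
v16: WRITE a=5  (a history now [(1, 39), (2, 46), (4, 58), (6, 28), (7, 38), (8, 65), (11, 44), (15, 17), (16, 5)])
v17: WRITE a=43  (a history now [(1, 39), (2, 46), (4, 58), (6, 28), (7, 38), (8, 65), (11, 44), (15, 17), (16, 5), (17, 43)])
v18: WRITE b=60  (b history now [(5, 33), (9, 73), (12, 3), (13, 20), (18, 60)])
v19: WRITE b=32  (b history now [(5, 33), (9, 73), (12, 3), (13, 20), (18, 60), (19, 32)])
v20: WRITE b=69  (b history now [(5, 33), (9, 73), (12, 3), (13, 20), (18, 60), (19, 32), (20, 69)])
v21: WRITE b=55  (b history now [(5, 33), (9, 73), (12, 3), (13, 20), (18, 60), (19, 32), (20, 69), (21, 55)])
v22: WRITE a=23  (a history now [(1, 39), (2, 46), (4, 58), (6, 28), (7, 38), (8, 65), (11, 44), (15, 17), (16, 5), (17, 43), (22, 23)])
READ a @v7: history=[(1, 39), (2, 46), (4, 58), (6, 28), (7, 38), (8, 65), (11, 44), (15, 17), (16, 5), (17, 43), (22, 23)] -> pick v7 -> 38
v23: WRITE c=93  (c history now [(3, 51), (10, 80), (14, 45), (23, 93)])
v24: WRITE a=22  (a history now [(1, 39), (2, 46), (4, 58), (6, 28), (7, 38), (8, 65), (11, 44), (15, 17), (16, 5), (17, 43), (22, 23), (24, 22)])
v25: WRITE a=52  (a history now [(1, 39), (2, 46), (4, 58), (6, 28), (7, 38), (8, 65), (11, 44), (15, 17), (16, 5), (17, 43), (22, 23), (24, 22), (25, 52)])
v26: WRITE b=63  (b history now [(5, 33), (9, 73), (12, 3), (13, 20), (18, 60), (19, 32), (20, 69), (21, 55), (26, 63)])
Read results in order: ['39', '39', 'NONE', 'NONE', '80', '38']
NONE count = 2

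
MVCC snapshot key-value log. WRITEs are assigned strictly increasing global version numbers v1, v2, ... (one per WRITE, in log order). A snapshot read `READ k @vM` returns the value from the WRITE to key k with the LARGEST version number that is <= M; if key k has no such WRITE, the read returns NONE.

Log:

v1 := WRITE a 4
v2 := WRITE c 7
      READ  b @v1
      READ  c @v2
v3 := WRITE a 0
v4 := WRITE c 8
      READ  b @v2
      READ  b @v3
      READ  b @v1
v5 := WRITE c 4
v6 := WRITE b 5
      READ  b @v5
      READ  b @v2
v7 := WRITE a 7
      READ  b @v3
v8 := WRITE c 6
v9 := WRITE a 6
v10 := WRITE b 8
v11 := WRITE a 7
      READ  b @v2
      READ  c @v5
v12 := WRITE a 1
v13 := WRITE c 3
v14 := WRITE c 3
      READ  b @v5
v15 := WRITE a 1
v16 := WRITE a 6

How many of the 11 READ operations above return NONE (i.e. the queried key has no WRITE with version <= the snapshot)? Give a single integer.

Answer: 9

Derivation:
v1: WRITE a=4  (a history now [(1, 4)])
v2: WRITE c=7  (c history now [(2, 7)])
READ b @v1: history=[] -> no version <= 1 -> NONE
READ c @v2: history=[(2, 7)] -> pick v2 -> 7
v3: WRITE a=0  (a history now [(1, 4), (3, 0)])
v4: WRITE c=8  (c history now [(2, 7), (4, 8)])
READ b @v2: history=[] -> no version <= 2 -> NONE
READ b @v3: history=[] -> no version <= 3 -> NONE
READ b @v1: history=[] -> no version <= 1 -> NONE
v5: WRITE c=4  (c history now [(2, 7), (4, 8), (5, 4)])
v6: WRITE b=5  (b history now [(6, 5)])
READ b @v5: history=[(6, 5)] -> no version <= 5 -> NONE
READ b @v2: history=[(6, 5)] -> no version <= 2 -> NONE
v7: WRITE a=7  (a history now [(1, 4), (3, 0), (7, 7)])
READ b @v3: history=[(6, 5)] -> no version <= 3 -> NONE
v8: WRITE c=6  (c history now [(2, 7), (4, 8), (5, 4), (8, 6)])
v9: WRITE a=6  (a history now [(1, 4), (3, 0), (7, 7), (9, 6)])
v10: WRITE b=8  (b history now [(6, 5), (10, 8)])
v11: WRITE a=7  (a history now [(1, 4), (3, 0), (7, 7), (9, 6), (11, 7)])
READ b @v2: history=[(6, 5), (10, 8)] -> no version <= 2 -> NONE
READ c @v5: history=[(2, 7), (4, 8), (5, 4), (8, 6)] -> pick v5 -> 4
v12: WRITE a=1  (a history now [(1, 4), (3, 0), (7, 7), (9, 6), (11, 7), (12, 1)])
v13: WRITE c=3  (c history now [(2, 7), (4, 8), (5, 4), (8, 6), (13, 3)])
v14: WRITE c=3  (c history now [(2, 7), (4, 8), (5, 4), (8, 6), (13, 3), (14, 3)])
READ b @v5: history=[(6, 5), (10, 8)] -> no version <= 5 -> NONE
v15: WRITE a=1  (a history now [(1, 4), (3, 0), (7, 7), (9, 6), (11, 7), (12, 1), (15, 1)])
v16: WRITE a=6  (a history now [(1, 4), (3, 0), (7, 7), (9, 6), (11, 7), (12, 1), (15, 1), (16, 6)])
Read results in order: ['NONE', '7', 'NONE', 'NONE', 'NONE', 'NONE', 'NONE', 'NONE', 'NONE', '4', 'NONE']
NONE count = 9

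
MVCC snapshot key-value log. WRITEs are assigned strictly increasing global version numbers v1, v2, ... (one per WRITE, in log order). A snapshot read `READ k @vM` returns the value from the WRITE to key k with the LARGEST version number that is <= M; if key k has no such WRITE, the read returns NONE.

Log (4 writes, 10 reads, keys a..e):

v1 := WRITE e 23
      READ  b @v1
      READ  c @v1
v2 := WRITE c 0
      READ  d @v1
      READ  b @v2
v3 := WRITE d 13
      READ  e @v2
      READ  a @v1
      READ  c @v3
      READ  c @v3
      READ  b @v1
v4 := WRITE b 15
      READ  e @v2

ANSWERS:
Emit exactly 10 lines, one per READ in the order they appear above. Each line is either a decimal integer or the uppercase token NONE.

v1: WRITE e=23  (e history now [(1, 23)])
READ b @v1: history=[] -> no version <= 1 -> NONE
READ c @v1: history=[] -> no version <= 1 -> NONE
v2: WRITE c=0  (c history now [(2, 0)])
READ d @v1: history=[] -> no version <= 1 -> NONE
READ b @v2: history=[] -> no version <= 2 -> NONE
v3: WRITE d=13  (d history now [(3, 13)])
READ e @v2: history=[(1, 23)] -> pick v1 -> 23
READ a @v1: history=[] -> no version <= 1 -> NONE
READ c @v3: history=[(2, 0)] -> pick v2 -> 0
READ c @v3: history=[(2, 0)] -> pick v2 -> 0
READ b @v1: history=[] -> no version <= 1 -> NONE
v4: WRITE b=15  (b history now [(4, 15)])
READ e @v2: history=[(1, 23)] -> pick v1 -> 23

Answer: NONE
NONE
NONE
NONE
23
NONE
0
0
NONE
23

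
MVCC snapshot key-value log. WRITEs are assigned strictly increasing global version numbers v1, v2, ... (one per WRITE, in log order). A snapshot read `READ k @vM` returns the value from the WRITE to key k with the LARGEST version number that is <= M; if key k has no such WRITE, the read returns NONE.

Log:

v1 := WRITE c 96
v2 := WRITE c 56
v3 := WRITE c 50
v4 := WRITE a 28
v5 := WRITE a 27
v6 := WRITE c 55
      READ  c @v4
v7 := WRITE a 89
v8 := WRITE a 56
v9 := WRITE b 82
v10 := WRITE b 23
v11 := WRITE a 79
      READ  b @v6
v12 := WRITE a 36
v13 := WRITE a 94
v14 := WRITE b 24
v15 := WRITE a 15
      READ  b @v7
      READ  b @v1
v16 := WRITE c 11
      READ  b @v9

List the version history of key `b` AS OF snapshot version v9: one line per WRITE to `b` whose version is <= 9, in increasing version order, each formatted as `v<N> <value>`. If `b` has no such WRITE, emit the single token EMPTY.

Scan writes for key=b with version <= 9:
  v1 WRITE c 96 -> skip
  v2 WRITE c 56 -> skip
  v3 WRITE c 50 -> skip
  v4 WRITE a 28 -> skip
  v5 WRITE a 27 -> skip
  v6 WRITE c 55 -> skip
  v7 WRITE a 89 -> skip
  v8 WRITE a 56 -> skip
  v9 WRITE b 82 -> keep
  v10 WRITE b 23 -> drop (> snap)
  v11 WRITE a 79 -> skip
  v12 WRITE a 36 -> skip
  v13 WRITE a 94 -> skip
  v14 WRITE b 24 -> drop (> snap)
  v15 WRITE a 15 -> skip
  v16 WRITE c 11 -> skip
Collected: [(9, 82)]

Answer: v9 82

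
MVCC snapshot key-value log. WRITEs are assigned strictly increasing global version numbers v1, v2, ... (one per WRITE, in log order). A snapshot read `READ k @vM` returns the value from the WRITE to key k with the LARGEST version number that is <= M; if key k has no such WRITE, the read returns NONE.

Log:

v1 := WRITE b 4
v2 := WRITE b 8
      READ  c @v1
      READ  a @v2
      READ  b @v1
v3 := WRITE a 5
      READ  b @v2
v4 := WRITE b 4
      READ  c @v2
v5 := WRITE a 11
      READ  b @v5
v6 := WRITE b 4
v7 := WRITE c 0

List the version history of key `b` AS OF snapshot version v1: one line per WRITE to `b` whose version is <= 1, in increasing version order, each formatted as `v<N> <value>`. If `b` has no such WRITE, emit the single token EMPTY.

Answer: v1 4

Derivation:
Scan writes for key=b with version <= 1:
  v1 WRITE b 4 -> keep
  v2 WRITE b 8 -> drop (> snap)
  v3 WRITE a 5 -> skip
  v4 WRITE b 4 -> drop (> snap)
  v5 WRITE a 11 -> skip
  v6 WRITE b 4 -> drop (> snap)
  v7 WRITE c 0 -> skip
Collected: [(1, 4)]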